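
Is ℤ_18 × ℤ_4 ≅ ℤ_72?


Comparing ℤ_18 × ℤ_4 and ℤ_72:
gcd(18,4) = 2 ≠ 1. Max element order in ℤ_18×ℤ_4 is lcm(18,4) = 36 < 72, so it has no element of order 72

No, ℤ_18 × ℤ_4 ≇ ℤ_72


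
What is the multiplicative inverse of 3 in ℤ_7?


Use the extended Euclidean algorithm to write 1 = 3·s + 7·t; then s mod 7 is the inverse.
Euclidean algorithm:
  3 = 0·7 + 3
  7 = 2·3 + 1
  3 = 3·1 + 0
gcd(3,7) = 1
Back-substitution gives: 3·(-2) + 7·(1) = 1
So 3⁻¹ ≡ -2 ≡ 5 (mod 7)
Check: 3 × 5 = 15 ≡ 1 (mod 7) ✓

3⁻¹ ≡ 5 (mod 7)


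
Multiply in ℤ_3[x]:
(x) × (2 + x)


Expand and collect like terms; reduce coefficients mod 3:
x^0: 0·2 = 0 ≡ 0 (mod 3)
x^1: 0·1 + 1·2 = 2 ≡ 2 (mod 3)
x^2: 1·1 = 1 ≡ 1 (mod 3)
Result: 2x + x^2

f · g = 2x + x^2


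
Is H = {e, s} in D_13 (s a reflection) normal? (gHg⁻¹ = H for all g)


H = {e, s} in D_13 (s a reflection)
r·s·r⁻¹ = sr⁻² ≠ s for n ≥ 3, so {e, s} is not closed under conjugation

No, not a normal subgroup


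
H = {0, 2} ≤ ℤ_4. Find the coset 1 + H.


1 + H = {1 + h (mod 4) : h ∈ H}
1+0=1, 1+2=3

1 + H = {1, 3}


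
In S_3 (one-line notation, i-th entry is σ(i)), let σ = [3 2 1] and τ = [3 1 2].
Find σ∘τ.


σ∘τ: apply τ first, then σ
1 →τ 3 →σ 1
2 →τ 1 →σ 3
3 →τ 2 →σ 2

σ∘τ = [1 3 2]


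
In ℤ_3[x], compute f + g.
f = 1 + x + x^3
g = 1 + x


Add coefficients mod 3:
x^0: 1 + 1 = 2 (mod 3)
x^1: 1 + 1 = 2 (mod 3)
x^2: 0 + 0 = 0 (mod 3)
x^3: 1 + 0 = 1 (mod 3)
Result: 2 + 2x + x^3

f + g = 2 + 2x + x^3


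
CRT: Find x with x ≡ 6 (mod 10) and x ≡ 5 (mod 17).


m₁ = 10, m₂ = 17, gcd = 1, so CRT applies. M = m₁·m₂ = 170
Let M₁ = M/m₁ = 17, M₂ = M/m₂ = 10
Find y₁ ≡ M₁⁻¹ (mod m₁): 17⁻¹ ≡ 3 (mod 10)
Find y₂ ≡ M₂⁻¹ (mod m₂): 10⁻¹ ≡ 12 (mod 17)
x = a₁·M₁·y₁ + a₂·M₂·y₂ = 6·17·3 + 5·10·12 = 906
Reduce mod 170: x ≡ 56
Check: 56 mod 10 = 6 ✓, 56 mod 17 = 5 ✓

x ≡ 56 (mod 170)


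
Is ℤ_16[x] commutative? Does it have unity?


ℤ_16 has zero divisors (2·8 ≡ 0), and these lift to constant zero divisors in ℤ_16[x]; so not an integral domain
Commutative: Yes
Integral domain: No
Has unity: Yes

ℤ_16[x]: Commutative=Yes, Unity=Yes


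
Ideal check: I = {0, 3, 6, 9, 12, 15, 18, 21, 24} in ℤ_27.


Check ideal conditions for I = {0, 3, 6, 9, 12, 15, 18, 21, 24} in ℤ_27:
(1) I is an additive subgroup? Yes
(2) For r ∈ ℤ_27 and a ∈ I: r·a ∈ I? Yes

Yes, I is an ideal of ℤ_27


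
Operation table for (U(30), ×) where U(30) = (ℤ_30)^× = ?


Elements: {1, 7, 11, 13, 17, 19, 23, 29}
Operation: multiplication mod 30
Entry (a, b) = (a × b) mod 30

Cayley table:
   |  1 |  7 | 11 | 13 | 17 | 19 | 23 | 29
 1 |  1 |  7 | 11 | 13 | 17 | 19 | 23 | 29
 7 |  7 | 19 | 17 |  1 | 29 | 13 | 11 | 23
11 | 11 | 17 |  1 | 23 |  7 | 29 | 13 | 19
13 | 13 |  1 | 23 | 19 | 11 |  7 | 29 | 17
17 | 17 | 29 |  7 | 11 | 19 | 23 |  1 | 13
19 | 19 | 13 | 29 |  7 | 23 |  1 | 17 | 11
23 | 23 | 11 | 13 | 29 |  1 | 17 | 19 |  7
29 | 29 | 23 | 19 | 17 | 13 | 11 |  7 |  1


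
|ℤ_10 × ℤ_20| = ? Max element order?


|ℤ_10 × ℤ_20| = 10 × 20 = 200
Max element order = lcm(10,20) = 20
Cyclic? No (gcd=10)

|ℤ_10×ℤ_20| = 200, max element order = 20


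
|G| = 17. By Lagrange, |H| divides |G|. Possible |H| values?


Lagrange's theorem: |H| divides |G|
|G| = 17
Divisors of 17: 1, 17

Possible subgroup orders: {1, 17}


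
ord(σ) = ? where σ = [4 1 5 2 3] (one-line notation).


Cycle decomposition: (1 4 2) (3 5)
Cycle lengths: 3, 2
Order = lcm(3, 2) = 6

ord(σ) = 6


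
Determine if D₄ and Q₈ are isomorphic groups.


Comparing D₄ and Q₈:
D₄ has 5 elements of order 2; Q₈ has only 1

No, D₄ ≇ Q₈


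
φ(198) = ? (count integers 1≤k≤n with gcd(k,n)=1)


Factor n: 198 = 2 × 3^2 × 11
φ(n) = n · ∏(1 - 1/p) over distinct primes p | n
φ(198) = 198 · (1 - 1/2) · (1 - 1/3) · (1 - 1/11) = 60

φ(198) = 60


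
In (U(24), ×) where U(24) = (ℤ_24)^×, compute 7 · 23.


Operation: multiplication mod 24
7 · 23 = (a × b) mod 24 with a = 7, b = 23

7 · 23 = 17


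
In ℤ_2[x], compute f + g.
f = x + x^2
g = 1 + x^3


Add coefficients mod 2:
x^0: 0 + 1 = 1 (mod 2)
x^1: 1 + 0 = 1 (mod 2)
x^2: 1 + 0 = 1 (mod 2)
x^3: 0 + 1 = 1 (mod 2)
Result: 1 + x + x^2 + x^3

f + g = 1 + x + x^2 + x^3


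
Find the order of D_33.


|D_n| = 2n (n rotations and n reflections)
|D_33| = 2×33 = 66

|D_33| = 66


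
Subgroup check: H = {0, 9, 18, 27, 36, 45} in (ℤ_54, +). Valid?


Subgroup test for H = {0, 9, 18, 27, 36, 45} in (ℤ_54, +):
(1) 0 ∈ H? Yes
(2) Closure: for all a,b ∈ H, (a+b) mod 54 ∈ H? Yes
(3) Inverses: for all a ∈ H, -a mod 54 ∈ H? Yes

Yes, H is a subgroup of ℤ_54


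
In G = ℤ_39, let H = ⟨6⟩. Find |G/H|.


|⟨6⟩| = n / gcd(6, 39) = 39 / 3 = 13
H is normal (ℤ_39 is abelian).
|G/H| = |G| / |H| = 39 / 13 = 3

|G/H| = 3


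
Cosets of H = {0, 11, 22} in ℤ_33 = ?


H = {0, 11, 22}, |H| = 3
Number of cosets = |G|/|H| = 33/3 = 11
0 + H = {0, 11, 22}
1 + H = {1, 12, 23}
2 + H = {2, 13, 24}
3 + H = {3, 14, 25}
4 + H = {4, 15, 26}
5 + H = {5, 16, 27}
6 + H = {6, 17, 28}
7 + H = {7, 18, 29}
8 + H = {8, 19, 30}
9 + H = {9, 20, 31}
10 + H = {10, 21, 32}

Cosets: 0+H={0,11,22}; 1+H={1,12,23}; 2+H={2,13,24}; 3+H={3,14,25}; 4+H={4,15,26}; 5+H={5,16,27}; 6+H={6,17,28}; 7+H={7,18,29}; 8+H={8,19,30}; 9+H={9,20,31}; 10+H={10,21,32}


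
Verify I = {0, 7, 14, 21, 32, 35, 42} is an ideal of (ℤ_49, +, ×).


Check ideal conditions for I = {0, 7, 14, 21, 32, 35, 42} in ℤ_49:
(1) I is an additive subgroup? No
(2) For r ∈ ℤ_49 and a ∈ I: r·a ∈ I? No  [counterexample: r=2, a=14, r·a mod 49 = 28 ∉ I]

No, I is not an ideal of ℤ_49


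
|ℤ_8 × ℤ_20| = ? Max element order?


|ℤ_8 × ℤ_20| = 8 × 20 = 160
Max element order = lcm(8,20) = 40
Cyclic? No (gcd=4)

|ℤ_8×ℤ_20| = 160, max element order = 40


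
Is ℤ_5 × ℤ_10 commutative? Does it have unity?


Direct product ring; commutative with unity (1,1); but (1,0)·(0,1) = (0,0) gives zero divisors, so not an integral domain
Commutative: Yes
Integral domain: No
Has unity: Yes

ℤ_5 × ℤ_10: Commutative=Yes, Unity=Yes


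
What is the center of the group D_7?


Z(G) = {g ∈ G | gx = xg for all x ∈ G}
For odd n, Z(D_n) = {e}: no nontrivial rotation commutes with all reflections

Z(D_7) = {e}


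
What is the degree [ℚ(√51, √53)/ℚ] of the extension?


[ℚ(√51,√53):ℚ] = [ℚ(√51,√53):ℚ(√51)]·[ℚ(√51):ℚ] = 2·2 = 4

[ℚ(√51, √53)/ℚ] = 4


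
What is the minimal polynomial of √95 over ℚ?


√95 satisfies x² - 95 = 0, irreducible over ℚ since 95 is squarefree

Minimal polynomial: x² - 95


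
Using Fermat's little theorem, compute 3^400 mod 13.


Fermat's little theorem: if p is prime and gcd(a,p)=1, then a^(p-1) ≡ 1 (mod p)
p = 13 is prime, gcd(3,13) = 1
Reduce exponent: 400 mod 12 = 4
So 3^400 ≡ 3^4 (mod 13)
3^4 mod 13 = 3

3^400 ≡ 3 (mod 13)


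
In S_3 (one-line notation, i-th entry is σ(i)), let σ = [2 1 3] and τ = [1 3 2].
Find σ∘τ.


σ∘τ: apply τ first, then σ
1 →τ 1 →σ 2
2 →τ 3 →σ 3
3 →τ 2 →σ 1

σ∘τ = [2 3 1]


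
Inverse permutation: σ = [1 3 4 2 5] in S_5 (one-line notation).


To find σ⁻¹, swap domain and range:
σ(1) = 1 → σ⁻¹(1) = 1
σ(2) = 3 → σ⁻¹(3) = 2
σ(3) = 4 → σ⁻¹(4) = 3
σ(4) = 2 → σ⁻¹(2) = 4
σ(5) = 5 → σ⁻¹(5) = 5

σ⁻¹ = [1 4 2 3 5]


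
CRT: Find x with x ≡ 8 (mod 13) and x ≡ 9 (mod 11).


m₁ = 13, m₂ = 11, gcd = 1, so CRT applies. M = m₁·m₂ = 143
Let M₁ = M/m₁ = 11, M₂ = M/m₂ = 13
Find y₁ ≡ M₁⁻¹ (mod m₁): 11⁻¹ ≡ 6 (mod 13)
Find y₂ ≡ M₂⁻¹ (mod m₂): 13⁻¹ ≡ 6 (mod 11)
x = a₁·M₁·y₁ + a₂·M₂·y₂ = 8·11·6 + 9·13·6 = 1230
Reduce mod 143: x ≡ 86
Check: 86 mod 13 = 8 ✓, 86 mod 11 = 9 ✓

x ≡ 86 (mod 143)


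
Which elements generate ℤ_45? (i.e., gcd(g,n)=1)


g generates ℤ_n iff gcd(g,n) = 1
Prime factors of 45: 3, 5
Generators are g ∈ {1,...,44} not divisible by any of these primes.
Generators: {1, 2, 4, 7, 8, 11, 13, 14, 16, 17, 19, 22, 23, 26, 28, 29, 31, 32, 34, 37, 38, 41, 43, 44}
Number of generators = φ(45) = 24

Generators of ℤ_45 = {1, 2, 4, 7, 8, 11, 13, 14, 16, 17, 19, 22, 23, 26, 28, 29, 31, 32, 34, 37, 38, 41, 43, 44}


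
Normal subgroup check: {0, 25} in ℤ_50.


H = {0, 25} in ℤ_50
ℤ_50 is abelian; every subgroup of an abelian group is normal

Yes, normal subgroup


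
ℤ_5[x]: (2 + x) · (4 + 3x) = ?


Expand and collect like terms; reduce coefficients mod 5:
x^0: 2·4 = 8 ≡ 3 (mod 5)
x^1: 2·3 + 1·4 = 10 ≡ 0 (mod 5)
x^2: 1·3 = 3 ≡ 3 (mod 5)
Result: 3 + 3x^2

f · g = 3 + 3x^2


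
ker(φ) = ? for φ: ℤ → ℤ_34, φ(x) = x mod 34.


Kernel = preimage of identity
ker(φ) = {x ∈ ℤ : x ≡ 0 (mod 34)} = 34ℤ = {0, ±34, ±68, ...}

ker(φ) = 34ℤ


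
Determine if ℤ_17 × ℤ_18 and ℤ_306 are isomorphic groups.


Comparing ℤ_17 × ℤ_18 and ℤ_306:
gcd(17,18) = 1, so ℤ_17 × ℤ_18 ≅ ℤ_306 (CRT)

Yes, ℤ_17 × ℤ_18 ≅ ℤ_306


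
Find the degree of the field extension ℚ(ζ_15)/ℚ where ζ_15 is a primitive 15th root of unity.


[ℚ(ζ_n):ℚ] = deg Φ_n(x) = φ(n). Here φ(15) = 8

[ℚ(ζ_15)/ℚ where ζ_15 is a primitive 15th root of unity] = 8


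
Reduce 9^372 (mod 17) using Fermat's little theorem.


Fermat's little theorem: if p is prime and gcd(a,p)=1, then a^(p-1) ≡ 1 (mod p)
p = 17 is prime, gcd(9,17) = 1
Reduce exponent: 372 mod 16 = 4
So 9^372 ≡ 9^4 (mod 17)
9^4 mod 17 = 16

9^372 ≡ 16 (mod 17)


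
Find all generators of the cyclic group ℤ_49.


g generates ℤ_n iff gcd(g,n) = 1
Prime factors of 49: 7
Generators are g ∈ {1,...,48} not divisible by any of these primes.
Generators: {1, 2, 3, 4, 5, 6, 8, 9, 10, 11, 12, 13, 15, 16, 17, 18, 19, 20, 22, 23, 24, 25, 26, 27, 29, 30, 31, 32, 33, 34, 36, 37, 38, 39, 40, 41, 43, 44, 45, 46, 47, 48}
Number of generators = φ(49) = 42

Generators of ℤ_49 = {1, 2, 3, 4, 5, 6, 8, 9, 10, 11, 12, 13, 15, 16, 17, 18, 19, 20, 22, 23, 24, 25, 26, 27, 29, 30, 31, 32, 33, 34, 36, 37, 38, 39, 40, 41, 43, 44, 45, 46, 47, 48}


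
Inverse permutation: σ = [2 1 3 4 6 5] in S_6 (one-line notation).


To find σ⁻¹, swap domain and range:
σ(1) = 2 → σ⁻¹(2) = 1
σ(2) = 1 → σ⁻¹(1) = 2
σ(3) = 3 → σ⁻¹(3) = 3
σ(4) = 4 → σ⁻¹(4) = 4
σ(5) = 6 → σ⁻¹(6) = 5
σ(6) = 5 → σ⁻¹(5) = 6

σ⁻¹ = [2 1 3 4 6 5]


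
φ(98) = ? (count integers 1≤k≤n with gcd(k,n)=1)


Factor n: 98 = 2 × 7^2
φ(n) = n · ∏(1 - 1/p) over distinct primes p | n
φ(98) = 98 · (1 - 1/2) · (1 - 1/7) = 42

φ(98) = 42


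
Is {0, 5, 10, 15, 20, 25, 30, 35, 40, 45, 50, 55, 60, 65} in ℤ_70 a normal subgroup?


H = {0, 5, 10, 15, 20, 25, 30, 35, 40, 45, 50, 55, 60, 65} in ℤ_70
ℤ_70 is abelian; every subgroup of an abelian group is normal

Yes, normal subgroup


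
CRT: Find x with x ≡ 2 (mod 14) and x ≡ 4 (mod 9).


m₁ = 14, m₂ = 9, gcd = 1, so CRT applies. M = m₁·m₂ = 126
Let M₁ = M/m₁ = 9, M₂ = M/m₂ = 14
Find y₁ ≡ M₁⁻¹ (mod m₁): 9⁻¹ ≡ 11 (mod 14)
Find y₂ ≡ M₂⁻¹ (mod m₂): 14⁻¹ ≡ 2 (mod 9)
x = a₁·M₁·y₁ + a₂·M₂·y₂ = 2·9·11 + 4·14·2 = 310
Reduce mod 126: x ≡ 58
Check: 58 mod 14 = 2 ✓, 58 mod 9 = 4 ✓

x ≡ 58 (mod 126)


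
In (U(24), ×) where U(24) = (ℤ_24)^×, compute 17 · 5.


Operation: multiplication mod 24
17 · 5 = (a × b) mod 24 with a = 17, b = 5

17 · 5 = 13


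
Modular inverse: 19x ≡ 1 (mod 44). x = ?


Use the extended Euclidean algorithm to write 1 = 19·s + 44·t; then s mod 44 is the inverse.
Euclidean algorithm:
  19 = 0·44 + 19
  44 = 2·19 + 6
  19 = 3·6 + 1
  6 = 6·1 + 0
gcd(19,44) = 1
Back-substitution gives: 19·(7) + 44·(-3) = 1
So 19⁻¹ ≡ 7 ≡ 7 (mod 44)
Check: 19 × 7 = 133 ≡ 1 (mod 44) ✓

19⁻¹ ≡ 7 (mod 44)


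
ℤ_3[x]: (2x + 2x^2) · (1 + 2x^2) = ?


Expand and collect like terms; reduce coefficients mod 3:
x^0: 0·1 = 0 ≡ 0 (mod 3)
x^1: 0·0 + 2·1 = 2 ≡ 2 (mod 3)
x^2: 0·2 + 2·0 + 2·1 = 2 ≡ 2 (mod 3)
x^3: 2·2 + 2·0 = 4 ≡ 1 (mod 3)
x^4: 2·2 = 4 ≡ 1 (mod 3)
Result: 2x + 2x^2 + x^3 + x^4

f · g = 2x + 2x^2 + x^3 + x^4


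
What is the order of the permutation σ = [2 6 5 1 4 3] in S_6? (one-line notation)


Cycle decomposition: (1 2 6 3 5 4)
Cycle lengths: 6
Order = lcm(6) = 6

ord(σ) = 6


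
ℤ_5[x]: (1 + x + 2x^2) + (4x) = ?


Add coefficients mod 5:
x^0: 1 + 0 = 1 (mod 5)
x^1: 1 + 4 = 0 (mod 5)
x^2: 2 + 0 = 2 (mod 5)
Result: 1 + 2x^2

f + g = 1 + 2x^2


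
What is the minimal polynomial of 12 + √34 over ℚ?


Let α = 12 + √34. Then α - 12 = √34, so (α - 12)² = 34, giving α² - 24α + 110 = 0. Degree 2 and α ∉ ℚ, so this is the minimal polynomial.

Minimal polynomial: x² - 24x + 110


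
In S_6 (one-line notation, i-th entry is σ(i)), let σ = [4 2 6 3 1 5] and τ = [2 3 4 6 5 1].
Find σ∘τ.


σ∘τ: apply τ first, then σ
1 →τ 2 →σ 2
2 →τ 3 →σ 6
3 →τ 4 →σ 3
4 →τ 6 →σ 5
5 →τ 5 →σ 1
6 →τ 1 →σ 4

σ∘τ = [2 6 3 5 1 4]


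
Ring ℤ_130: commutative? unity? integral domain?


ℤ_130 is a commutative ring with unity 1; 130 = 2×65 is composite, so 2·65 ≡ 0 gives zero divisors (not an integral domain)
Commutative: Yes
Integral domain: No
Has unity: Yes

ℤ_130: Commutative=Yes, Unity=Yes


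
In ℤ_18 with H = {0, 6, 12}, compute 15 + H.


15 + H = {15 + h (mod 18) : h ∈ H}
15+0=15, 15+6=3, 15+12=9
15 + H = {3, 9, 15} = 3 + H

15 + H = {3, 9, 15}


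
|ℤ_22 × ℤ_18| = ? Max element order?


|ℤ_22 × ℤ_18| = 22 × 18 = 396
Max element order = lcm(22,18) = 198
Cyclic? No (gcd=2)

|ℤ_22×ℤ_18| = 396, max element order = 198


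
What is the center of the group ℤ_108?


Z(G) = {g ∈ G | gx = xg for all x ∈ G}
ℤ_108 is abelian, so Z(G) = G

Z(ℤ_108) = ℤ_108


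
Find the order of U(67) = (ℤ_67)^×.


U(n) is the group of units mod n; |U(n)| = φ(n)
|U(67)| = φ(67) = 66

|U(67) = (ℤ_67)^×| = 66


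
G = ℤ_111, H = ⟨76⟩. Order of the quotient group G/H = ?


|⟨76⟩| = n / gcd(76, 111) = 111 / 1 = 111
H is normal (ℤ_111 is abelian).
|G/H| = |G| / |H| = 111 / 111 = 1

|G/H| = 1


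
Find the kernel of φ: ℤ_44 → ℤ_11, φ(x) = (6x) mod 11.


Kernel = preimage of identity
ker(φ) = {x ∈ ℤ_44 : 6x ≡ 0 (mod 11)}. Since 11 | 44, φ is well-defined. The kernel is the cyclic subgroup ⟨11⟩ of ℤ_44 (order 4), i.e. {0, 11, 22, 33}

ker(φ) = {0, 11, 22, 33}


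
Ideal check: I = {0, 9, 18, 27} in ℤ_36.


Check ideal conditions for I = {0, 9, 18, 27} in ℤ_36:
(1) I is an additive subgroup? Yes
(2) For r ∈ ℤ_36 and a ∈ I: r·a ∈ I? Yes

Yes, I is an ideal of ℤ_36


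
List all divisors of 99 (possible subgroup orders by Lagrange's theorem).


Lagrange's theorem: |H| divides |G|
|G| = 99
Divisors of 99: 1, 3, 9, 11, 33, 99

Possible subgroup orders: {1, 3, 9, 11, 33, 99}


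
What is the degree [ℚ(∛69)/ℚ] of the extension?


∛69 has minimal polynomial x³ - 69 (irreducible over ℚ since 69 is not a perfect cube)

[ℚ(∛69)/ℚ] = 3


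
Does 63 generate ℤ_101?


g generates ℤ_n iff gcd(g, n) = 1
gcd(63, 101) = 1
Since gcd = 1, 63 is a generator.

Yes, 63 generates ℤ_101


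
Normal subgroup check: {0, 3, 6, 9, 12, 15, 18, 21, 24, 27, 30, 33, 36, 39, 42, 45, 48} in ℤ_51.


H = {0, 3, 6, 9, 12, 15, 18, 21, 24, 27, 30, 33, 36, 39, 42, 45, 48} in ℤ_51
ℤ_51 is abelian; every subgroup of an abelian group is normal

Yes, normal subgroup


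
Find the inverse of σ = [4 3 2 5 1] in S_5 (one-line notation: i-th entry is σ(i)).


To find σ⁻¹, swap domain and range:
σ(1) = 4 → σ⁻¹(4) = 1
σ(2) = 3 → σ⁻¹(3) = 2
σ(3) = 2 → σ⁻¹(2) = 3
σ(4) = 5 → σ⁻¹(5) = 4
σ(5) = 1 → σ⁻¹(1) = 5

σ⁻¹ = [5 3 2 1 4]


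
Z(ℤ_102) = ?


Z(G) = {g ∈ G | gx = xg for all x ∈ G}
ℤ_102 is abelian, so Z(G) = G

Z(ℤ_102) = ℤ_102


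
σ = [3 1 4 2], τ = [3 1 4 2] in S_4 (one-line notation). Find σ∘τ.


σ∘τ: apply τ first, then σ
1 →τ 3 →σ 4
2 →τ 1 →σ 3
3 →τ 4 →σ 2
4 →τ 2 →σ 1

σ∘τ = [4 3 2 1]


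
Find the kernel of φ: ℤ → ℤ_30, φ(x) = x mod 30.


Kernel = preimage of identity
ker(φ) = {x ∈ ℤ : x ≡ 0 (mod 30)} = 30ℤ = {0, ±30, ±60, ...}

ker(φ) = 30ℤ


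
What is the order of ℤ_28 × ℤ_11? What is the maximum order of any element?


|ℤ_28 × ℤ_11| = 28 × 11 = 308
Max element order = lcm(28,11) = 308
Cyclic? Yes (gcd=1)

|ℤ_28×ℤ_11| = 308, max element order = 308


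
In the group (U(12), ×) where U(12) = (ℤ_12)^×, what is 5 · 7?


Operation: multiplication mod 12
5 · 7 = (a × b) mod 12 with a = 5, b = 7

5 · 7 = 11


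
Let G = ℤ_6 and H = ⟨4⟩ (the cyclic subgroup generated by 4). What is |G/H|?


|⟨4⟩| = n / gcd(4, 6) = 6 / 2 = 3
H is normal (ℤ_6 is abelian).
|G/H| = |G| / |H| = 6 / 3 = 2

|G/H| = 2


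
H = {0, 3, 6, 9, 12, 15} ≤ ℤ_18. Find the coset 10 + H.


10 + H = {10 + h (mod 18) : h ∈ H}
10+0=10, 10+3=13, 10+6=16, 10+9=1, 10+12=4, 10+15=7
10 + H = {1, 4, 7, 10, 13, 16} = 1 + H

10 + H = {1, 4, 7, 10, 13, 16}


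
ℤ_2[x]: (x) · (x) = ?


Expand and collect like terms; reduce coefficients mod 2:
x^0: 0·0 = 0 ≡ 0 (mod 2)
x^1: 0·1 + 1·0 = 0 ≡ 0 (mod 2)
x^2: 1·1 = 1 ≡ 1 (mod 2)
Result: x^2

f · g = x^2


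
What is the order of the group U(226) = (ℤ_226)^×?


U(n) is the group of units mod n; |U(n)| = φ(n)
|U(226)| = φ(226) = 112

|U(226) = (ℤ_226)^×| = 112


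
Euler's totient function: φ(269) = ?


Factor n: 269 = 269
φ(n) = n · ∏(1 - 1/p) over distinct primes p | n
φ(269) = 269 · (1 - 1/269) = 268

φ(269) = 268


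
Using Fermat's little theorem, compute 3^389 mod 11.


Fermat's little theorem: if p is prime and gcd(a,p)=1, then a^(p-1) ≡ 1 (mod p)
p = 11 is prime, gcd(3,11) = 1
Reduce exponent: 389 mod 10 = 9
So 3^389 ≡ 3^9 (mod 11)
3^9 mod 11 = 4

3^389 ≡ 4 (mod 11)


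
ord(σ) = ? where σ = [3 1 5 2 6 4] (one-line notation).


Cycle decomposition: (1 3 5 6 4 2)
Cycle lengths: 6
Order = lcm(6) = 6

ord(σ) = 6


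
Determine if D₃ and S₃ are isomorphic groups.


Comparing D₃ and S₃:
Both are the unique non-abelian group of order 6

Yes, D₃ ≅ S₃


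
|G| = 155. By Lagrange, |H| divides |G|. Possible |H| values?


Lagrange's theorem: |H| divides |G|
|G| = 155
Divisors of 155: 1, 5, 31, 155

Possible subgroup orders: {1, 5, 31, 155}


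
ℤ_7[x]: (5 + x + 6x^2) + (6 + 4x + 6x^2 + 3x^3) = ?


Add coefficients mod 7:
x^0: 5 + 6 = 4 (mod 7)
x^1: 1 + 4 = 5 (mod 7)
x^2: 6 + 6 = 5 (mod 7)
x^3: 0 + 3 = 3 (mod 7)
Result: 4 + 5x + 5x^2 + 3x^3

f + g = 4 + 5x + 5x^2 + 3x^3


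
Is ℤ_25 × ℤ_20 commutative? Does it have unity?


Direct product ring; commutative with unity (1,1); but (1,0)·(0,1) = (0,0) gives zero divisors, so not an integral domain
Commutative: Yes
Integral domain: No
Has unity: Yes

ℤ_25 × ℤ_20: Commutative=Yes, Unity=Yes


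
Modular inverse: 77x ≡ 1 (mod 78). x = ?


Use the extended Euclidean algorithm to write 1 = 77·s + 78·t; then s mod 78 is the inverse.
Euclidean algorithm:
  77 = 0·78 + 77
  78 = 1·77 + 1
  77 = 77·1 + 0
gcd(77,78) = 1
Back-substitution gives: 77·(-1) + 78·(1) = 1
So 77⁻¹ ≡ -1 ≡ 77 (mod 78)
Check: 77 × 77 = 5929 ≡ 1 (mod 78) ✓

77⁻¹ ≡ 77 (mod 78)


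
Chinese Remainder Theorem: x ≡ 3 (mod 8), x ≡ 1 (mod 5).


m₁ = 8, m₂ = 5, gcd = 1, so CRT applies. M = m₁·m₂ = 40
Let M₁ = M/m₁ = 5, M₂ = M/m₂ = 8
Find y₁ ≡ M₁⁻¹ (mod m₁): 5⁻¹ ≡ 5 (mod 8)
Find y₂ ≡ M₂⁻¹ (mod m₂): 8⁻¹ ≡ 2 (mod 5)
x = a₁·M₁·y₁ + a₂·M₂·y₂ = 3·5·5 + 1·8·2 = 91
Reduce mod 40: x ≡ 11
Check: 11 mod 8 = 3 ✓, 11 mod 5 = 1 ✓

x ≡ 11 (mod 40)


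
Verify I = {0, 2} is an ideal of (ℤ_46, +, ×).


Check ideal conditions for I = {0, 2} in ℤ_46:
(1) I is an additive subgroup? No
(2) For r ∈ ℤ_46 and a ∈ I: r·a ∈ I? No  [counterexample: r=2, a=2, r·a mod 46 = 4 ∉ I]

No, I is not an ideal of ℤ_46


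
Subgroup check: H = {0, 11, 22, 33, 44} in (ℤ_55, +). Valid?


Subgroup test for H = {0, 11, 22, 33, 44} in (ℤ_55, +):
(1) 0 ∈ H? Yes
(2) Closure: for all a,b ∈ H, (a+b) mod 55 ∈ H? Yes
(3) Inverses: for all a ∈ H, -a mod 55 ∈ H? Yes

Yes, H is a subgroup of ℤ_55


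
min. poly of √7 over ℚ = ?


√7 satisfies x² - 7 = 0, irreducible over ℚ since 7 is squarefree

Minimal polynomial: x² - 7


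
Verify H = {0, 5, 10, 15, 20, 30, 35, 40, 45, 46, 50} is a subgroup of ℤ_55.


Subgroup test for H = {0, 5, 10, 15, 20, 30, 35, 40, 45, 46, 50} in (ℤ_55, +):
(1) 0 ∈ H? Yes
(2) Closure: for all a,b ∈ H, (a+b) mod 55 ∈ H? No  [counterexample: 5 + 20 = 25 ∉ H]
(3) Inverses: for all a ∈ H, -a mod 55 ∈ H? No

No, H is not a subgroup of ℤ_55


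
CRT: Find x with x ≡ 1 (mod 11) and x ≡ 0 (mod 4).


m₁ = 11, m₂ = 4, gcd = 1, so CRT applies. M = m₁·m₂ = 44
Let M₁ = M/m₁ = 4, M₂ = M/m₂ = 11
Find y₁ ≡ M₁⁻¹ (mod m₁): 4⁻¹ ≡ 3 (mod 11)
Find y₂ ≡ M₂⁻¹ (mod m₂): 11⁻¹ ≡ 3 (mod 4)
x = a₁·M₁·y₁ + a₂·M₂·y₂ = 1·4·3 + 0·11·3 = 12
Reduce mod 44: x ≡ 12
Check: 12 mod 11 = 1 ✓, 12 mod 4 = 0 ✓

x ≡ 12 (mod 44)


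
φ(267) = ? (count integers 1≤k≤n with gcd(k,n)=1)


Factor n: 267 = 3 × 89
φ(n) = n · ∏(1 - 1/p) over distinct primes p | n
φ(267) = 267 · (1 - 1/3) · (1 - 1/89) = 176

φ(267) = 176


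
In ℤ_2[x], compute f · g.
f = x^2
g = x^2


Expand and collect like terms; reduce coefficients mod 2:
x^0: 0·0 = 0 ≡ 0 (mod 2)
x^1: 0·0 + 0·0 = 0 ≡ 0 (mod 2)
x^2: 0·1 + 0·0 + 1·0 = 0 ≡ 0 (mod 2)
x^3: 0·1 + 1·0 = 0 ≡ 0 (mod 2)
x^4: 1·1 = 1 ≡ 1 (mod 2)
Result: x^4

f · g = x^4


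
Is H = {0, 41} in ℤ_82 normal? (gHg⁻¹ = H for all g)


H = {0, 41} in ℤ_82
ℤ_82 is abelian; every subgroup of an abelian group is normal

Yes, normal subgroup


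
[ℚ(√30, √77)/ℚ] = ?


[ℚ(√30,√77):ℚ] = [ℚ(√30,√77):ℚ(√30)]·[ℚ(√30):ℚ] = 2·2 = 4

[ℚ(√30, √77)/ℚ] = 4


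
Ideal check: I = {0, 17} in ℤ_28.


Check ideal conditions for I = {0, 17} in ℤ_28:
(1) I is an additive subgroup? No
(2) For r ∈ ℤ_28 and a ∈ I: r·a ∈ I? No  [counterexample: r=2, a=17, r·a mod 28 = 6 ∉ I]

No, I is not an ideal of ℤ_28


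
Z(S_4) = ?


Z(G) = {g ∈ G | gx = xg for all x ∈ G}
S_n is non-abelian for n ≥ 3; Z(S_4) is trivial

Z(S_4) = {e}


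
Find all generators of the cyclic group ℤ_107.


g generates ℤ_n iff gcd(g,n) = 1
Prime factors of 107: 107
Generators are g ∈ {1,...,106} not divisible by any of these primes.
Generators: {1, 2, 3, 4, 5, 6, 7, 8, 9, 10, 11, 12, 13, 14, 15, 16, 17, 18, 19, 20, 21, 22, 23, 24, 25, 26, 27, 28, 29, 30, 31, 32, 33, 34, 35, 36, 37, 38, 39, 40, 41, 42, 43, 44, 45, 46, 47, 48, 49, 50, 51, 52, 53, 54, 55, 56, 57, 58, 59, 60, 61, 62, 63, 64, 65, 66, 67, 68, 69, 70, 71, 72, 73, 74, 75, 76, 77, 78, 79, 80, 81, 82, 83, 84, 85, 86, 87, 88, 89, 90, 91, 92, 93, 94, 95, 96, 97, 98, 99, 100, 101, 102, 103, 104, 105, 106}
Number of generators = φ(107) = 106

Generators of ℤ_107 = {1, 2, 3, 4, 5, 6, 7, 8, 9, 10, 11, 12, 13, 14, 15, 16, 17, 18, 19, 20, 21, 22, 23, 24, 25, 26, 27, 28, 29, 30, 31, 32, 33, 34, 35, 36, 37, 38, 39, 40, 41, 42, 43, 44, 45, 46, 47, 48, 49, 50, 51, 52, 53, 54, 55, 56, 57, 58, 59, 60, 61, 62, 63, 64, 65, 66, 67, 68, 69, 70, 71, 72, 73, 74, 75, 76, 77, 78, 79, 80, 81, 82, 83, 84, 85, 86, 87, 88, 89, 90, 91, 92, 93, 94, 95, 96, 97, 98, 99, 100, 101, 102, 103, 104, 105, 106}


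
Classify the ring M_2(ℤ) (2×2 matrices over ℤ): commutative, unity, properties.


Matrix multiplication is non-commutative for n ≥ 2; the identity matrix I is the unity; singular matrices give zero divisors, so not an integral domain
Commutative: No
Integral domain: No
Has unity: Yes

M_2(ℤ) (2×2 matrices over ℤ): Commutative=No, Unity=Yes


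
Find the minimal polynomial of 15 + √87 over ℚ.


Let α = 15 + √87. Then α - 15 = √87, so (α - 15)² = 87, giving α² - 30α + 138 = 0. Degree 2 and α ∉ ℚ, so this is the minimal polynomial.

Minimal polynomial: x² - 30x + 138


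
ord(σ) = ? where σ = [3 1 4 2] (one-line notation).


Cycle decomposition: (1 3 4 2)
Cycle lengths: 4
Order = lcm(4) = 4

ord(σ) = 4


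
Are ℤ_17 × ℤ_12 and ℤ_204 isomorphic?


Comparing ℤ_17 × ℤ_12 and ℤ_204:
gcd(17,12) = 1, so ℤ_17 × ℤ_12 ≅ ℤ_204 (CRT)

Yes, ℤ_17 × ℤ_12 ≅ ℤ_204


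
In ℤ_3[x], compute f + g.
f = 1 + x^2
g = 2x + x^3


Add coefficients mod 3:
x^0: 1 + 0 = 1 (mod 3)
x^1: 0 + 2 = 2 (mod 3)
x^2: 1 + 0 = 1 (mod 3)
x^3: 0 + 1 = 1 (mod 3)
Result: 1 + 2x + x^2 + x^3

f + g = 1 + 2x + x^2 + x^3


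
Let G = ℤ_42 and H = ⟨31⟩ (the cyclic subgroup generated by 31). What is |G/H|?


|⟨31⟩| = n / gcd(31, 42) = 42 / 1 = 42
H is normal (ℤ_42 is abelian).
|G/H| = |G| / |H| = 42 / 42 = 1

|G/H| = 1


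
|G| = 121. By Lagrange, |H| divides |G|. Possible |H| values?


Lagrange's theorem: |H| divides |G|
|G| = 121
Divisors of 121: 1, 11, 121

Possible subgroup orders: {1, 11, 121}


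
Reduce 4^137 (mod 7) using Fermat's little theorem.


Fermat's little theorem: if p is prime and gcd(a,p)=1, then a^(p-1) ≡ 1 (mod p)
p = 7 is prime, gcd(4,7) = 1
Reduce exponent: 137 mod 6 = 5
So 4^137 ≡ 4^5 (mod 7)
4^5 mod 7 = 2

4^137 ≡ 2 (mod 7)


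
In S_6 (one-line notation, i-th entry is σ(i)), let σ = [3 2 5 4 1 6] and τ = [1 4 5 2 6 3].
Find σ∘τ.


σ∘τ: apply τ first, then σ
1 →τ 1 →σ 3
2 →τ 4 →σ 4
3 →τ 5 →σ 1
4 →τ 2 →σ 2
5 →τ 6 →σ 6
6 →τ 3 →σ 5

σ∘τ = [3 4 1 2 6 5]


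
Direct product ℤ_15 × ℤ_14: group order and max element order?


|ℤ_15 × ℤ_14| = 15 × 14 = 210
Max element order = lcm(15,14) = 210
Cyclic? Yes (gcd=1)

|ℤ_15×ℤ_14| = 210, max element order = 210


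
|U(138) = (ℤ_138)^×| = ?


U(n) is the group of units mod n; |U(n)| = φ(n)
|U(138)| = φ(138) = 44

|U(138) = (ℤ_138)^×| = 44


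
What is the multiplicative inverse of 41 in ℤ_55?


Use the extended Euclidean algorithm to write 1 = 41·s + 55·t; then s mod 55 is the inverse.
Euclidean algorithm:
  41 = 0·55 + 41
  55 = 1·41 + 14
  41 = 2·14 + 13
  14 = 1·13 + 1
  13 = 13·1 + 0
gcd(41,55) = 1
Back-substitution gives: 41·(-4) + 55·(3) = 1
So 41⁻¹ ≡ -4 ≡ 51 (mod 55)
Check: 41 × 51 = 2091 ≡ 1 (mod 55) ✓

41⁻¹ ≡ 51 (mod 55)


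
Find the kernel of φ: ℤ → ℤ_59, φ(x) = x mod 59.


Kernel = preimage of identity
ker(φ) = {x ∈ ℤ : x ≡ 0 (mod 59)} = 59ℤ = {0, ±59, ±118, ...}

ker(φ) = 59ℤ


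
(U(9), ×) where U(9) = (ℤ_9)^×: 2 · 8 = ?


Operation: multiplication mod 9
2 · 8 = (a × b) mod 9 with a = 2, b = 8

2 · 8 = 7


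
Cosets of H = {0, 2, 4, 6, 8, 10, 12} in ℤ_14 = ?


H = {0, 2, 4, 6, 8, 10, 12}, |H| = 7
Number of cosets = |G|/|H| = 14/7 = 2
0 + H = {0, 2, 4, 6, 8, 10, 12}
1 + H = {1, 3, 5, 7, 9, 11, 13}

Cosets: 0+H={0,2,4,6,8,10,12}; 1+H={1,3,5,7,9,11,13}


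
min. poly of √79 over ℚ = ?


√79 satisfies x² - 79 = 0, irreducible over ℚ since 79 is squarefree

Minimal polynomial: x² - 79


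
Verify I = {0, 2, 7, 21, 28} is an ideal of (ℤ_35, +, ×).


Check ideal conditions for I = {0, 2, 7, 21, 28} in ℤ_35:
(1) I is an additive subgroup? No
(2) For r ∈ ℤ_35 and a ∈ I: r·a ∈ I? No  [counterexample: r=2, a=2, r·a mod 35 = 4 ∉ I]

No, I is not an ideal of ℤ_35


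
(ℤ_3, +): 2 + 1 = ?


Operation: addition mod 3
2 + 1 = (a + b) mod 3 with a = 2, b = 1

2 + 1 = 0


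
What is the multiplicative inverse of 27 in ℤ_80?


Use the extended Euclidean algorithm to write 1 = 27·s + 80·t; then s mod 80 is the inverse.
Euclidean algorithm:
  27 = 0·80 + 27
  80 = 2·27 + 26
  27 = 1·26 + 1
  26 = 26·1 + 0
gcd(27,80) = 1
Back-substitution gives: 27·(3) + 80·(-1) = 1
So 27⁻¹ ≡ 3 ≡ 3 (mod 80)
Check: 27 × 3 = 81 ≡ 1 (mod 80) ✓

27⁻¹ ≡ 3 (mod 80)


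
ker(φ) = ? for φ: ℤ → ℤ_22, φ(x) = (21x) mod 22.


Kernel = preimage of identity
ker(φ) = {x ∈ ℤ : 21x ≡ 0 (mod 22)}. gcd(21,22) = 1, so 21x ≡ 0 (mod 22) ⟺ x ≡ 0 (mod 22/1 = 22). Hence ker(φ) = 22ℤ

ker(φ) = 22ℤ


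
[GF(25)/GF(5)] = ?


GF(25) = GF(5^2), so the extension degree is 2

[GF(25)/GF(5)] = 2


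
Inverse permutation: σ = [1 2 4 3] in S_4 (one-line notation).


To find σ⁻¹, swap domain and range:
σ(1) = 1 → σ⁻¹(1) = 1
σ(2) = 2 → σ⁻¹(2) = 2
σ(3) = 4 → σ⁻¹(4) = 3
σ(4) = 3 → σ⁻¹(3) = 4

σ⁻¹ = [1 2 4 3]


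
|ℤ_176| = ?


ℤ_n has n elements.

|ℤ_176| = 176


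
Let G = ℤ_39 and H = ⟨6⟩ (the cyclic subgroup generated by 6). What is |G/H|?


|⟨6⟩| = n / gcd(6, 39) = 39 / 3 = 13
H is normal (ℤ_39 is abelian).
|G/H| = |G| / |H| = 39 / 13 = 3

|G/H| = 3


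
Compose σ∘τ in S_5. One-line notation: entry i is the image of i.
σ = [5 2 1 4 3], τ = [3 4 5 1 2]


σ∘τ: apply τ first, then σ
1 →τ 3 →σ 1
2 →τ 4 →σ 4
3 →τ 5 →σ 3
4 →τ 1 →σ 5
5 →τ 2 →σ 2

σ∘τ = [1 4 3 5 2]


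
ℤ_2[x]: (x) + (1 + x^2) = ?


Add coefficients mod 2:
x^0: 0 + 1 = 1 (mod 2)
x^1: 1 + 0 = 1 (mod 2)
x^2: 0 + 1 = 1 (mod 2)
Result: 1 + x + x^2

f + g = 1 + x + x^2


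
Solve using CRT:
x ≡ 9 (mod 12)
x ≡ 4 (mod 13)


m₁ = 12, m₂ = 13, gcd = 1, so CRT applies. M = m₁·m₂ = 156
Let M₁ = M/m₁ = 13, M₂ = M/m₂ = 12
Find y₁ ≡ M₁⁻¹ (mod m₁): 13⁻¹ ≡ 1 (mod 12)
Find y₂ ≡ M₂⁻¹ (mod m₂): 12⁻¹ ≡ 12 (mod 13)
x = a₁·M₁·y₁ + a₂·M₂·y₂ = 9·13·1 + 4·12·12 = 693
Reduce mod 156: x ≡ 69
Check: 69 mod 12 = 9 ✓, 69 mod 13 = 4 ✓

x ≡ 69 (mod 156)


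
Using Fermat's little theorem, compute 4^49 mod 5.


Fermat's little theorem: if p is prime and gcd(a,p)=1, then a^(p-1) ≡ 1 (mod p)
p = 5 is prime, gcd(4,5) = 1
Reduce exponent: 49 mod 4 = 1
So 4^49 ≡ 4^1 (mod 5)
4^1 mod 5 = 4

4^49 ≡ 4 (mod 5)


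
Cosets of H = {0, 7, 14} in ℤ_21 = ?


H = {0, 7, 14}, |H| = 3
Number of cosets = |G|/|H| = 21/3 = 7
0 + H = {0, 7, 14}
1 + H = {1, 8, 15}
2 + H = {2, 9, 16}
3 + H = {3, 10, 17}
4 + H = {4, 11, 18}
5 + H = {5, 12, 19}
6 + H = {6, 13, 20}

Cosets: 0+H={0,7,14}; 1+H={1,8,15}; 2+H={2,9,16}; 3+H={3,10,17}; 4+H={4,11,18}; 5+H={5,12,19}; 6+H={6,13,20}


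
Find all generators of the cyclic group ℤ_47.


g generates ℤ_n iff gcd(g,n) = 1
Prime factors of 47: 47
Generators are g ∈ {1,...,46} not divisible by any of these primes.
Generators: {1, 2, 3, 4, 5, 6, 7, 8, 9, 10, 11, 12, 13, 14, 15, 16, 17, 18, 19, 20, 21, 22, 23, 24, 25, 26, 27, 28, 29, 30, 31, 32, 33, 34, 35, 36, 37, 38, 39, 40, 41, 42, 43, 44, 45, 46}
Number of generators = φ(47) = 46

Generators of ℤ_47 = {1, 2, 3, 4, 5, 6, 7, 8, 9, 10, 11, 12, 13, 14, 15, 16, 17, 18, 19, 20, 21, 22, 23, 24, 25, 26, 27, 28, 29, 30, 31, 32, 33, 34, 35, 36, 37, 38, 39, 40, 41, 42, 43, 44, 45, 46}


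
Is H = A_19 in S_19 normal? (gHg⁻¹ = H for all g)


H = A_19 in S_19
A_19 has index 2 in S_19, and every subgroup of index 2 is normal

Yes, normal subgroup


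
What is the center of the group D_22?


Z(G) = {g ∈ G | gx = xg for all x ∈ G}
For even n, Z(D_n) = {e, r^(n/2)}: the 180° rotation r^11 commutes with every reflection and rotation

Z(D_22) = {e, r^11}


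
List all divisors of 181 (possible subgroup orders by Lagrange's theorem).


Lagrange's theorem: |H| divides |G|
|G| = 181
Divisors of 181: 1, 181

Possible subgroup orders: {1, 181}


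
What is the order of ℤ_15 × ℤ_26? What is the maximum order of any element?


|ℤ_15 × ℤ_26| = 15 × 26 = 390
Max element order = lcm(15,26) = 390
Cyclic? Yes (gcd=1)

|ℤ_15×ℤ_26| = 390, max element order = 390


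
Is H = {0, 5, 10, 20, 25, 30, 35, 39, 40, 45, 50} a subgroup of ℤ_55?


Subgroup test for H = {0, 5, 10, 20, 25, 30, 35, 39, 40, 45, 50} in (ℤ_55, +):
(1) 0 ∈ H? Yes
(2) Closure: for all a,b ∈ H, (a+b) mod 55 ∈ H? No  [counterexample: 5 + 10 = 15 ∉ H]
(3) Inverses: for all a ∈ H, -a mod 55 ∈ H? No

No, H is not a subgroup of ℤ_55


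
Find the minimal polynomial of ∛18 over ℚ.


∛18 satisfies x³ - 18 = 0, irreducible over ℚ (no rational root; 18 is not a perfect cube)

Minimal polynomial: x³ - 18


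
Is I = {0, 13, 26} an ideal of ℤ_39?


Check ideal conditions for I = {0, 13, 26} in ℤ_39:
(1) I is an additive subgroup? Yes
(2) For r ∈ ℤ_39 and a ∈ I: r·a ∈ I? Yes

Yes, I is an ideal of ℤ_39


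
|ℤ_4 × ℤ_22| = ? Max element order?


|ℤ_4 × ℤ_22| = 4 × 22 = 88
Max element order = lcm(4,22) = 44
Cyclic? No (gcd=2)

|ℤ_4×ℤ_22| = 88, max element order = 44


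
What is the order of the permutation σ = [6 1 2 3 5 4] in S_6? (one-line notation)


Cycle decomposition: (1 6 4 3 2)
Cycle lengths: 5
Order = lcm(5) = 5

ord(σ) = 5


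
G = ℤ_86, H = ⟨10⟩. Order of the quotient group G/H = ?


|⟨10⟩| = n / gcd(10, 86) = 86 / 2 = 43
H is normal (ℤ_86 is abelian).
|G/H| = |G| / |H| = 86 / 43 = 2

|G/H| = 2


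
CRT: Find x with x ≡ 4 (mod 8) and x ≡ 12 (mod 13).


m₁ = 8, m₂ = 13, gcd = 1, so CRT applies. M = m₁·m₂ = 104
Let M₁ = M/m₁ = 13, M₂ = M/m₂ = 8
Find y₁ ≡ M₁⁻¹ (mod m₁): 13⁻¹ ≡ 5 (mod 8)
Find y₂ ≡ M₂⁻¹ (mod m₂): 8⁻¹ ≡ 5 (mod 13)
x = a₁·M₁·y₁ + a₂·M₂·y₂ = 4·13·5 + 12·8·5 = 740
Reduce mod 104: x ≡ 12
Check: 12 mod 8 = 4 ✓, 12 mod 13 = 12 ✓

x ≡ 12 (mod 104)


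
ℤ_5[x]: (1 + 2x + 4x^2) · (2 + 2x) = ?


Expand and collect like terms; reduce coefficients mod 5:
x^0: 1·2 = 2 ≡ 2 (mod 5)
x^1: 1·2 + 2·2 = 6 ≡ 1 (mod 5)
x^2: 2·2 + 4·2 = 12 ≡ 2 (mod 5)
x^3: 4·2 = 8 ≡ 3 (mod 5)
Result: 2 + x + 2x^2 + 3x^3

f · g = 2 + x + 2x^2 + 3x^3


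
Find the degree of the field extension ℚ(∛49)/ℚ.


∛49 has minimal polynomial x³ - 49 (irreducible over ℚ since 49 is not a perfect cube)

[ℚ(∛49)/ℚ] = 3


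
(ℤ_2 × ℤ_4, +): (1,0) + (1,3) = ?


Operation: componentwise addition mod (2, 4)
(1,0) + (1,3) = ((a₁+b₁) mod 2, (a₂+b₂) mod 4) with a = (1,0), b = (1,3)

(1,0) + (1,3) = (0,3)


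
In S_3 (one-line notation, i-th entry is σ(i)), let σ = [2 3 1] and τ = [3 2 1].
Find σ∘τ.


σ∘τ: apply τ first, then σ
1 →τ 3 →σ 1
2 →τ 2 →σ 3
3 →τ 1 →σ 2

σ∘τ = [1 3 2]


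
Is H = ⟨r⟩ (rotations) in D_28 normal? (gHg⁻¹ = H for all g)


H = ⟨r⟩ (rotations) in D_28
The rotation subgroup ⟨r⟩ has index 2 in D_28, so it is normal

Yes, normal subgroup


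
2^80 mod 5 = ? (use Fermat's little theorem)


Fermat's little theorem: if p is prime and gcd(a,p)=1, then a^(p-1) ≡ 1 (mod p)
p = 5 is prime, gcd(2,5) = 1
Reduce exponent: 80 mod 4 = 0
So 2^80 ≡ 2^0 (mod 5)
2^0 = 1

2^80 ≡ 1 (mod 5)


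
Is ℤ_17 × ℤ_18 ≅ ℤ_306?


Comparing ℤ_17 × ℤ_18 and ℤ_306:
gcd(17,18) = 1, so ℤ_17 × ℤ_18 ≅ ℤ_306 (CRT)

Yes, ℤ_17 × ℤ_18 ≅ ℤ_306


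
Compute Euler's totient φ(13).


φ(n) = count of k ∈ {1,...,n} with gcd(k,n)=1
Coprimes to 13: {1, 2, 3, 4, 5, 6, 7, 8, 9, 10, 11, 12}
Count: 12

φ(13) = 12


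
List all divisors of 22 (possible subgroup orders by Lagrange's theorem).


Lagrange's theorem: |H| divides |G|
|G| = 22
Divisors of 22: 1, 2, 11, 22

Possible subgroup orders: {1, 2, 11, 22}


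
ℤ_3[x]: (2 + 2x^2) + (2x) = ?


Add coefficients mod 3:
x^0: 2 + 0 = 2 (mod 3)
x^1: 0 + 2 = 2 (mod 3)
x^2: 2 + 0 = 2 (mod 3)
Result: 2 + 2x + 2x^2

f + g = 2 + 2x + 2x^2


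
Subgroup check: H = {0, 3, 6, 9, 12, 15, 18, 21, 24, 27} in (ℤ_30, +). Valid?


Subgroup test for H = {0, 3, 6, 9, 12, 15, 18, 21, 24, 27} in (ℤ_30, +):
(1) 0 ∈ H? Yes
(2) Closure: for all a,b ∈ H, (a+b) mod 30 ∈ H? Yes
(3) Inverses: for all a ∈ H, -a mod 30 ∈ H? Yes

Yes, H is a subgroup of ℤ_30


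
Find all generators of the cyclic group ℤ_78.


g generates ℤ_n iff gcd(g,n) = 1
Prime factors of 78: 2, 3, 13
Generators are g ∈ {1,...,77} not divisible by any of these primes.
Generators: {1, 5, 7, 11, 17, 19, 23, 25, 29, 31, 35, 37, 41, 43, 47, 49, 53, 55, 59, 61, 67, 71, 73, 77}
Number of generators = φ(78) = 24

Generators of ℤ_78 = {1, 5, 7, 11, 17, 19, 23, 25, 29, 31, 35, 37, 41, 43, 47, 49, 53, 55, 59, 61, 67, 71, 73, 77}


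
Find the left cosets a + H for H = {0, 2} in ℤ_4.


H = {0, 2}, |H| = 2
Number of cosets = |G|/|H| = 4/2 = 2
0 + H = {0, 2}
1 + H = {1, 3}

Cosets: 0+H={0,2}; 1+H={1,3}


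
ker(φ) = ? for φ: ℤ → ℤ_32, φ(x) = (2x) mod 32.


Kernel = preimage of identity
ker(φ) = {x ∈ ℤ : 2x ≡ 0 (mod 32)}. gcd(2,32) = 2, so 2x ≡ 0 (mod 32) ⟺ x ≡ 0 (mod 32/2 = 16). Hence ker(φ) = 16ℤ

ker(φ) = 16ℤ


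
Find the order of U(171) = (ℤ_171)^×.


U(n) is the group of units mod n; |U(n)| = φ(n)
|U(171)| = φ(171) = 108

|U(171) = (ℤ_171)^×| = 108


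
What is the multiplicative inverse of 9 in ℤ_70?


Use the extended Euclidean algorithm to write 1 = 9·s + 70·t; then s mod 70 is the inverse.
Euclidean algorithm:
  9 = 0·70 + 9
  70 = 7·9 + 7
  9 = 1·7 + 2
  7 = 3·2 + 1
  2 = 2·1 + 0
gcd(9,70) = 1
Back-substitution gives: 9·(-31) + 70·(4) = 1
So 9⁻¹ ≡ -31 ≡ 39 (mod 70)
Check: 9 × 39 = 351 ≡ 1 (mod 70) ✓

9⁻¹ ≡ 39 (mod 70)


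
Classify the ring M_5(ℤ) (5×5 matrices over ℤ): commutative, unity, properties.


Matrix multiplication is non-commutative for n ≥ 2; the identity matrix I is the unity; singular matrices give zero divisors, so not an integral domain
Commutative: No
Integral domain: No
Has unity: Yes

M_5(ℤ) (5×5 matrices over ℤ): Commutative=No, Unity=Yes


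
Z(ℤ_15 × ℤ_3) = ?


Z(G) = {g ∈ G | gx = xg for all x ∈ G}
Direct product of abelian groups is abelian, so Z(G) = G

Z(ℤ_15 × ℤ_3) = ℤ_15 × ℤ_3


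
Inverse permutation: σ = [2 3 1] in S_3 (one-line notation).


To find σ⁻¹, swap domain and range:
σ(1) = 2 → σ⁻¹(2) = 1
σ(2) = 3 → σ⁻¹(3) = 2
σ(3) = 1 → σ⁻¹(1) = 3

σ⁻¹ = [3 1 2]


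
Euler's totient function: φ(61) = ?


Factor n: 61 = 61
φ(n) = n · ∏(1 - 1/p) over distinct primes p | n
φ(61) = 61 · (1 - 1/61) = 60

φ(61) = 60


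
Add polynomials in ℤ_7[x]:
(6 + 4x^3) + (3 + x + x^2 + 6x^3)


Add coefficients mod 7:
x^0: 6 + 3 = 2 (mod 7)
x^1: 0 + 1 = 1 (mod 7)
x^2: 0 + 1 = 1 (mod 7)
x^3: 4 + 6 = 3 (mod 7)
Result: 2 + x + x^2 + 3x^3

f + g = 2 + x + x^2 + 3x^3


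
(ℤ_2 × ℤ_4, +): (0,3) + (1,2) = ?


Operation: componentwise addition mod (2, 4)
(0,3) + (1,2) = ((a₁+b₁) mod 2, (a₂+b₂) mod 4) with a = (0,3), b = (1,2)

(0,3) + (1,2) = (1,1)


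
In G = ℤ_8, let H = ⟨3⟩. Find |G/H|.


|⟨3⟩| = n / gcd(3, 8) = 8 / 1 = 8
H is normal (ℤ_8 is abelian).
|G/H| = |G| / |H| = 8 / 8 = 1

|G/H| = 1
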